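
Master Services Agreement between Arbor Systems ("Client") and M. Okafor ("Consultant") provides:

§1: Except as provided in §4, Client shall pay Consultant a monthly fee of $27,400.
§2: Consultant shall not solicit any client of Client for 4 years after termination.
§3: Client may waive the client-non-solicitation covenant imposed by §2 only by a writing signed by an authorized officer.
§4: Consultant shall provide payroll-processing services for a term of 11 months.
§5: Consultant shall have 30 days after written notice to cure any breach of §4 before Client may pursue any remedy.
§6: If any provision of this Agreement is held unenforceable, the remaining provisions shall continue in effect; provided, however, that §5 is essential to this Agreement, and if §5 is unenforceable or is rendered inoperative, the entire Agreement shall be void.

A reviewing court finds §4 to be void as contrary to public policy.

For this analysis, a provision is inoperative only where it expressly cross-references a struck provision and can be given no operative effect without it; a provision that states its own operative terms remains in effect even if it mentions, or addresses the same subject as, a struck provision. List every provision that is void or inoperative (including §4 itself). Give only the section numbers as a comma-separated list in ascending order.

1, 2, 3, 4, 5, 6

§4 is struck. The only function of §5 is the cure period for breach of §4, so it cannot stand once §4 is removed. §6 makes §5 an essential term, and §5 has been rendered inoperative by the cascade; under §6, the entire Agreement is therefore void. No provision of the Agreement survives.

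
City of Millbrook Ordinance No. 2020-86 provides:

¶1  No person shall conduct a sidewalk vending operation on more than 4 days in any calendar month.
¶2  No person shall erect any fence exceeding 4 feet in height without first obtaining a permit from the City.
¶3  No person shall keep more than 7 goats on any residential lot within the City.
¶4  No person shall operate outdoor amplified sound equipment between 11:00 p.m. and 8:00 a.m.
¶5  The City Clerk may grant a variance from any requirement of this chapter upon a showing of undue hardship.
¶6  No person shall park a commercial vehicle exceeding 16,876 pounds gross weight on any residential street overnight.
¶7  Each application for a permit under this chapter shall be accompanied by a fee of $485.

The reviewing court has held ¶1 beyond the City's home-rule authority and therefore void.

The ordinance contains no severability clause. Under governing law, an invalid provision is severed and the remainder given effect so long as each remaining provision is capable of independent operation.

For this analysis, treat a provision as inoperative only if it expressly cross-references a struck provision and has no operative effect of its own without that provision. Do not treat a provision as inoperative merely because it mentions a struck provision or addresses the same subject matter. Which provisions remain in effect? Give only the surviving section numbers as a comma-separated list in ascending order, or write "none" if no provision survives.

¶1 is struck. No other provision's operative terms depend on ¶1. Under the stated default rule, only provisions that cannot operate independently fall away; the rest are enforced. That leaves ¶2, ¶3, ¶4, ¶5, ¶6, and ¶7 in effect.

2, 3, 4, 5, 6, 7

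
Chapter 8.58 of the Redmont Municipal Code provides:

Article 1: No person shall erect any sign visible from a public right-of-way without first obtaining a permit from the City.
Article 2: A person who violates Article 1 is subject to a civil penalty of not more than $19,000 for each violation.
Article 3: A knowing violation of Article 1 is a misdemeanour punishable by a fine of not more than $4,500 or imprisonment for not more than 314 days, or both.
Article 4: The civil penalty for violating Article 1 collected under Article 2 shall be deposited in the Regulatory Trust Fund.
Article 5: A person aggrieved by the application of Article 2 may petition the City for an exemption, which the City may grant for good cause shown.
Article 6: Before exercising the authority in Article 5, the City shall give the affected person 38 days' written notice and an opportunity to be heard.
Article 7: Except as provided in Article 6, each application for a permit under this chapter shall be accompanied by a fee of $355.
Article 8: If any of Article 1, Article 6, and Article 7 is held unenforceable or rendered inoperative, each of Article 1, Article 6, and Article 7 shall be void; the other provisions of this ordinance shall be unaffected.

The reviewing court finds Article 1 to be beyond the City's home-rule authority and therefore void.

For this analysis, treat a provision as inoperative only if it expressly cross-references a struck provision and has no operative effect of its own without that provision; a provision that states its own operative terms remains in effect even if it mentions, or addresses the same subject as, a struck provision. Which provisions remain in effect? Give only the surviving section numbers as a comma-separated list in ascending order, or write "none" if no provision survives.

8

Article 1 is struck. Article 2 merely fixes the civil penalty for violating Article 1; with Article 1 gone it has nothing to operate on and falls away. Article 3 has no operative effect of its own apart from Article 1 and is therefore inoperative. Article 4 does nothing except set the disposition of the civil penalty for violating Article 1 by reference to Article 2; with Article 2 gone it has no independent effect and is inoperative. Article 5 operates only by reference to Article 2, so it falls with Article 2. The only function of Article 6 is the notice-and-hearing requirement for Article 5, so it cannot stand once Article 5 is removed. Article 8 declares Article 1, Article 6, and Article 7 mutually dependent; since one of them has fallen, all of them are of no effect. That brings down Article 7 as well. The remainder continues in force under Article 8. Only Article 8 remains in effect.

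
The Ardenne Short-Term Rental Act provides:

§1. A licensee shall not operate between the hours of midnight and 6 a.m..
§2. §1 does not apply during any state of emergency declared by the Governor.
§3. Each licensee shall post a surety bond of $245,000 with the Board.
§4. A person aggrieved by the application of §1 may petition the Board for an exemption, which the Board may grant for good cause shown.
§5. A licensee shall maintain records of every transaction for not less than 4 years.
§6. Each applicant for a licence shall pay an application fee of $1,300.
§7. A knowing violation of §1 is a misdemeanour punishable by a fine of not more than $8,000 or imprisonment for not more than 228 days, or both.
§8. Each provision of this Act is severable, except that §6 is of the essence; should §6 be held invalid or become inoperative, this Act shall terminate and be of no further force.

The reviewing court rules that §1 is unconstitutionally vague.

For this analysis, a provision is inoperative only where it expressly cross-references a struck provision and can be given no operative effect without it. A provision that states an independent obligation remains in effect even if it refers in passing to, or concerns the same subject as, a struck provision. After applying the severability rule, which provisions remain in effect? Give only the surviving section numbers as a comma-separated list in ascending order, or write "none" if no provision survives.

3, 5, 6, 8

§1 is struck. The only function of §2 is the emergency suspension of §1, so it cannot stand once §1 is removed. §4 merely fixes the exemption procedure for §1; with §1 gone it has nothing to operate on and falls away. §7 has no operative effect of its own apart from §1 and is therefore inoperative. §8 makes §6 an essential term, but §6 is unaffected, so the severability proviso in §8 preserves the remaining provisions. That leaves §3, §5, §6, and §8 in effect.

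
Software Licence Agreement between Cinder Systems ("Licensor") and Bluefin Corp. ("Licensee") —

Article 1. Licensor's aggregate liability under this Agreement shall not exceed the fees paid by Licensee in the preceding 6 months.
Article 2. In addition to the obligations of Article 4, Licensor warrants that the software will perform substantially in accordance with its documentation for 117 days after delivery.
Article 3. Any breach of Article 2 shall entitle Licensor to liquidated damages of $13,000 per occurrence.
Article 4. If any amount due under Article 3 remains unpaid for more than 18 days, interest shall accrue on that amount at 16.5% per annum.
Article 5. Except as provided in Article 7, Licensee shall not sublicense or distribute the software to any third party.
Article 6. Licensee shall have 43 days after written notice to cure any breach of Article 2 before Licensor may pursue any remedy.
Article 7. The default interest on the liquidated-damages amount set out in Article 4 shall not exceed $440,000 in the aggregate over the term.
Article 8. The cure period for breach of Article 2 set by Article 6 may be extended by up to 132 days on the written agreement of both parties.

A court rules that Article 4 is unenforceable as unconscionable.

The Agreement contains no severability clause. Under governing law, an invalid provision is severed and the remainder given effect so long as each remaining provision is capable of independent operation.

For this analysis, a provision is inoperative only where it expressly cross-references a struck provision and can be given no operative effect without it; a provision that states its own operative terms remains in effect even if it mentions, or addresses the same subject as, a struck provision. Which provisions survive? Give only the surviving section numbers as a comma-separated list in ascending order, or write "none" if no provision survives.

1, 2, 3, 5, 6, 8

Article 4 is struck. Article 7 has no operative effect of its own apart from Article 4 and is therefore inoperative. Although Article 2 refers to Article 4, its operative terms do not depend on Article 4, so it remains in effect. Article 5 mentions Article 7 but its own obligation stands independently of Article 7, so Article 5 is not affected. Under the stated default rule, only provisions that cannot operate independently fall away; the rest are enforced. That leaves Article 1, Article 2, Article 3, Article 5, Article 6, and Article 8 in effect.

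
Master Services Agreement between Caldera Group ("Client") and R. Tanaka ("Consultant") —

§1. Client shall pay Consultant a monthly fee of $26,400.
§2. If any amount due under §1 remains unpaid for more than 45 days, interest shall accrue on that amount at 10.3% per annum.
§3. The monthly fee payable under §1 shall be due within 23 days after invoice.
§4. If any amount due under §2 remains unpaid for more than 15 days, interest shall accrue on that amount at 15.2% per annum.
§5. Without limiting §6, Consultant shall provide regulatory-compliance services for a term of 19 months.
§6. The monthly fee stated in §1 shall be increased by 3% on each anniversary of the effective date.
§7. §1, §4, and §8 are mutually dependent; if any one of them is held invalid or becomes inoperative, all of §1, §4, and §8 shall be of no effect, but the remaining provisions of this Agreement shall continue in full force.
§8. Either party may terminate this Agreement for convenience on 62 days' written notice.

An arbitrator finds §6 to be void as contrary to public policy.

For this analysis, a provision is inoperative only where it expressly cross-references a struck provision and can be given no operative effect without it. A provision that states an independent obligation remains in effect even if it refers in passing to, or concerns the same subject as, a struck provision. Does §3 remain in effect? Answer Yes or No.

Yes

§6 is struck. §5 mentions §6 but its own obligation stands independently of §6, so §5 is not affected. No other provision's operative terms depend on §6. §7 ties §1, §4, and §8 together, but none of those is affected here; the remaining provisions continue in force under §7. The provisions still in force are §1, §2, §3, §4, §5, §7, and §8. §3 is among the surviving provisions, so the answer is yes.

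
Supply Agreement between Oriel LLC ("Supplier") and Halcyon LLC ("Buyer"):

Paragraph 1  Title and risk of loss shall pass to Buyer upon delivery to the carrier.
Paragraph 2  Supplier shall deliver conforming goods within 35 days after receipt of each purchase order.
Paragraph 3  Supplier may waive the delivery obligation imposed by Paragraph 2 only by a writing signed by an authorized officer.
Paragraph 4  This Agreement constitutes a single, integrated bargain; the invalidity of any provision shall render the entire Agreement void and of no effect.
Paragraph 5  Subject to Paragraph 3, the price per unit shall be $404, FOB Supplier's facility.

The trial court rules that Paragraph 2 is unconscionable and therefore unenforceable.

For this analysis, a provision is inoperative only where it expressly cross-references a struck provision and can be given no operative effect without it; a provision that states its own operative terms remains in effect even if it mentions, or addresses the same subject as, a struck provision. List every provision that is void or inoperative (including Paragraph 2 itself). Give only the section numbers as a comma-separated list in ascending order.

1, 2, 3, 4, 5

Paragraph 2 is struck. Paragraph 3 operates only by reference to Paragraph 2, so it falls with Paragraph 2. Paragraph 4 provides that the Agreement is not severable, so the invalidity of any one provision voids the entire Agreement. No provision of the Agreement survives.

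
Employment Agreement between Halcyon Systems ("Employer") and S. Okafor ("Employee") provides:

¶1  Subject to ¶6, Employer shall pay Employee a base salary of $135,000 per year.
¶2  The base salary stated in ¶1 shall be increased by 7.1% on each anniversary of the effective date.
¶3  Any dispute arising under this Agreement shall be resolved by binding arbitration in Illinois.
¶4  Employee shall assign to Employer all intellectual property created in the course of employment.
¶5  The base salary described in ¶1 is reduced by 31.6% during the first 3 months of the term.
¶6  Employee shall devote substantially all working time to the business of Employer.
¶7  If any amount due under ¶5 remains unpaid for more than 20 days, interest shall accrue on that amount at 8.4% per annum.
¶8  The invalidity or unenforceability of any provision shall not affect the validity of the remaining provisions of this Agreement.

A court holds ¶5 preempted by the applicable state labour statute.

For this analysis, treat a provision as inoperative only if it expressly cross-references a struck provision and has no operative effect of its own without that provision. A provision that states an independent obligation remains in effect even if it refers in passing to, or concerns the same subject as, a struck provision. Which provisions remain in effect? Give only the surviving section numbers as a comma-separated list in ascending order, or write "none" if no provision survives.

1, 2, 3, 4, 6, 8

¶5 is struck. The whole of ¶7 is the default interest on the introductory reduction to the base salary, defined by reference to ¶5, so ¶7 cannot stand once ¶5 is removed. Under the severability clause in ¶8, the remaining provisions continue in force. ¶1, ¶2, ¶3, ¶4, ¶6, and ¶8 remain in effect.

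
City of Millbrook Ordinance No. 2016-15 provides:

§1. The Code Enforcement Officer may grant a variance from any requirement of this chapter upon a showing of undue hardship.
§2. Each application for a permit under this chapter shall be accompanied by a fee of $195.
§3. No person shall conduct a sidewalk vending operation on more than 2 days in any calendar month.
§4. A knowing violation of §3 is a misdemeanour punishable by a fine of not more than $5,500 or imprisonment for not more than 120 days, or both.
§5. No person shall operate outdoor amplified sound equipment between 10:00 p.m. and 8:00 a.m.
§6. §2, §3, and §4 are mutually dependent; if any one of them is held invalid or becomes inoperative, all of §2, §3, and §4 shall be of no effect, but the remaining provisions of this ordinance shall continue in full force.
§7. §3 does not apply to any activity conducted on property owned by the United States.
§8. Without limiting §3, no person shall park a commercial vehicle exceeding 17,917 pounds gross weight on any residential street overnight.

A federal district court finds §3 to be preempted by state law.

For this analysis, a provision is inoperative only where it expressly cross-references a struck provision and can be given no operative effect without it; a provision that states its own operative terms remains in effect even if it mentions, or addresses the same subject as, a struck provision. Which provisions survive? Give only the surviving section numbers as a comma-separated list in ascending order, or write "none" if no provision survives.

§3 is struck. §4 operates only by reference to §3, so it falls with §3. §7 operates only by reference to §3, so it falls with §3. §8 mentions §3 but its own obligation stands independently of §3, so §8 is not affected. §6 declares §2, §3, and §4 mutually dependent; since one of them has fallen, all of them are of no effect. That brings down §2 as well. The remainder continues in force under §6. The provisions still in force are §1, §5, §6, and §8.

1, 5, 6, 8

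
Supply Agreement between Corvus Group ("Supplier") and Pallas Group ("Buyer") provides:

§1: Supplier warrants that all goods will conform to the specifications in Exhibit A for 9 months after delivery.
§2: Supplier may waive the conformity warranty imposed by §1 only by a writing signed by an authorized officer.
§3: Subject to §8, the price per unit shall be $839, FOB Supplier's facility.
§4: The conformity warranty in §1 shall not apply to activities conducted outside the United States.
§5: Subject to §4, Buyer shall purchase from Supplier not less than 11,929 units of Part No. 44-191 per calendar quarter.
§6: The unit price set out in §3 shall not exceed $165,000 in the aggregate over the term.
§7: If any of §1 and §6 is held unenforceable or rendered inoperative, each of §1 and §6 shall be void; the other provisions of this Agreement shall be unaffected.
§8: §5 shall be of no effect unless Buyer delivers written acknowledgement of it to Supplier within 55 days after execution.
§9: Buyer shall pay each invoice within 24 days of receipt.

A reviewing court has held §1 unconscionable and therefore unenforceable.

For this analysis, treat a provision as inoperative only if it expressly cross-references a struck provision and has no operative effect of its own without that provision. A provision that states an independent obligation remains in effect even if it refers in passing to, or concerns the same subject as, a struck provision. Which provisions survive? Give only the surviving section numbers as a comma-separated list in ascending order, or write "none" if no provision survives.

§1 is struck. §2 has no operative effect of its own apart from §1 and is therefore inoperative. The whole of §4 is the carve-out from the conformity warranty, defined by reference to §1, so §4 cannot stand once §1 is removed. §5 mentions §4 but its own obligation stands independently of §4, so §5 is not affected. §7 declares §1 and §6 mutually dependent; since one of them has fallen, all of them are of no effect. That brings down §6 as well. The remainder continues in force under §7. That leaves §3, §5, §7, §8, and §9 in effect.

3, 5, 7, 8, 9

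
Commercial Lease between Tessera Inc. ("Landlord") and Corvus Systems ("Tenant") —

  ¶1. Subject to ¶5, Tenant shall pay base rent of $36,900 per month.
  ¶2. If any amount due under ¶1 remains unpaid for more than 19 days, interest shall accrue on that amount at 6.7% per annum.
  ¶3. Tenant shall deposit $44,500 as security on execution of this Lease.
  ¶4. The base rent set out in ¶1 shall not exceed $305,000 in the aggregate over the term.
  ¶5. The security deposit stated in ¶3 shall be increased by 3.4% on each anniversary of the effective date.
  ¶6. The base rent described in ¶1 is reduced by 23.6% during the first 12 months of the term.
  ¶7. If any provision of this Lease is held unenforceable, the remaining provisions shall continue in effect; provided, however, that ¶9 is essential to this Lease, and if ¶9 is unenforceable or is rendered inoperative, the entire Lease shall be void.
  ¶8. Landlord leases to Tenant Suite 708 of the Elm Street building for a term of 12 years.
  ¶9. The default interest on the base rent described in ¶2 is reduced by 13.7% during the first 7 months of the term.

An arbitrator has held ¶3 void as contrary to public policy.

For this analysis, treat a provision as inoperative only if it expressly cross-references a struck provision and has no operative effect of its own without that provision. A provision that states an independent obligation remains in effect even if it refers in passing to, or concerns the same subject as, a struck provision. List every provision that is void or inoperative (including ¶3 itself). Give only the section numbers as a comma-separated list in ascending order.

3, 5

¶3 is struck. ¶5 has no operative effect of its own apart from ¶3 and is therefore inoperative. Although ¶1 refers to ¶5, its operative terms do not depend on ¶5, so it remains in effect. ¶7 makes ¶9 an essential term, but ¶9 is unaffected, so the severability proviso in ¶7 preserves the remaining provisions. That leaves ¶1, ¶2, ¶4, ¶6, ¶7, ¶8, and ¶9 in effect.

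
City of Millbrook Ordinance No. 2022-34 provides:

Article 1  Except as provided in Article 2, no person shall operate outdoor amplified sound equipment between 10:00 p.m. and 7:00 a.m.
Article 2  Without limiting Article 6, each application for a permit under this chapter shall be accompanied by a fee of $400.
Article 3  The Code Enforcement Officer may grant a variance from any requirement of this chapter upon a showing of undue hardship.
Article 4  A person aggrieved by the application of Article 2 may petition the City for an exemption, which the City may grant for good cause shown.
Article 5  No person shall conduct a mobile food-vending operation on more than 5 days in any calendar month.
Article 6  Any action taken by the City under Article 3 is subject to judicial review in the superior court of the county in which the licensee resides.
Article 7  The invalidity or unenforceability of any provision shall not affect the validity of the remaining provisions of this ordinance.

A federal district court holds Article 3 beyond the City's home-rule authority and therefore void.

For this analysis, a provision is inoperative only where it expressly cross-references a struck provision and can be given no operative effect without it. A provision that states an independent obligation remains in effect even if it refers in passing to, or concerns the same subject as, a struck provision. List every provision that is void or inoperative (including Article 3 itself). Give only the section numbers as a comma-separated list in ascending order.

3, 6

Article 3 is struck. Article 6 operates only by reference to Article 3, so it falls with Article 3. Although Article 2 refers to Article 6, its operative terms do not depend on Article 6, so it remains in effect. Article 7 is a severability clause and preserves every provision that can still be given independent effect. The provisions still in force are Article 1, Article 2, Article 4, Article 5, and Article 7.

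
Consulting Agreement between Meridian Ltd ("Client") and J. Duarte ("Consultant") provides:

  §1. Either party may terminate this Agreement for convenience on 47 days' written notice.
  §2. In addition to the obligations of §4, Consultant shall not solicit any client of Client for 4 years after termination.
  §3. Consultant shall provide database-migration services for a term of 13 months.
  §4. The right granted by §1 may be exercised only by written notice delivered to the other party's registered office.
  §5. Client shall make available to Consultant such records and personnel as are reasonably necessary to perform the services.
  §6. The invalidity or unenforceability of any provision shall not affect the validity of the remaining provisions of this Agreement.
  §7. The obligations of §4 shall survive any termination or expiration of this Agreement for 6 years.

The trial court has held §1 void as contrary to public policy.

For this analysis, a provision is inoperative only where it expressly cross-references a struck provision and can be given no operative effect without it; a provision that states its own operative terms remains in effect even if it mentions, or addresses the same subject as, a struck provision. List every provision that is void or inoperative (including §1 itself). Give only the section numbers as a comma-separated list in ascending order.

1, 4, 7

§1 is struck. The only function of §4 is the notice requirement for §1, so it cannot stand once §1 is removed. §7 has no operative effect of its own apart from §4 and is therefore inoperative. §2 mentions §4 but its own obligation stands independently of §4, so §2 is not affected. Under the severability clause in §6, the remaining provisions continue in force. The provisions still in force are §2, §3, §5, and §6.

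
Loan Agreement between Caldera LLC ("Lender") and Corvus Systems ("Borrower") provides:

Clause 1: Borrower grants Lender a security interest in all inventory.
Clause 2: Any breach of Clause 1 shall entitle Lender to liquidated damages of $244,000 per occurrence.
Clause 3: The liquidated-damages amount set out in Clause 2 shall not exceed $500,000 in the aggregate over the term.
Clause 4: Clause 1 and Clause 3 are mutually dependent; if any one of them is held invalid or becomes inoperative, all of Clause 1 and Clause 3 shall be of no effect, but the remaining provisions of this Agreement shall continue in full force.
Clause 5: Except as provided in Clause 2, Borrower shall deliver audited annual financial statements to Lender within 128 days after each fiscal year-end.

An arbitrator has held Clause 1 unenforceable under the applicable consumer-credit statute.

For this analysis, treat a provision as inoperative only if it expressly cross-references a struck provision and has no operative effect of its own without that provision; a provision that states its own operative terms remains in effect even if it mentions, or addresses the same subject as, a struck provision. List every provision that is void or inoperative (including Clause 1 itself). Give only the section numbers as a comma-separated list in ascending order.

Clause 1 is struck. Clause 2 operates only by reference to Clause 1, so it falls with Clause 1. The whole of Clause 3 is the aggregate cap on the liquidated-damages amount, defined by reference to Clause 2, so Clause 3 cannot stand once Clause 2 is removed. Although Clause 5 refers to Clause 2, its operative terms do not depend on Clause 2, so it remains in effect. Clause 4 declares Clause 1 and Clause 3 mutually dependent; since one of them has fallen, all of them are of no effect. The remainder continues in force under Clause 4. Clause 4 and Clause 5 remain in effect.

1, 2, 3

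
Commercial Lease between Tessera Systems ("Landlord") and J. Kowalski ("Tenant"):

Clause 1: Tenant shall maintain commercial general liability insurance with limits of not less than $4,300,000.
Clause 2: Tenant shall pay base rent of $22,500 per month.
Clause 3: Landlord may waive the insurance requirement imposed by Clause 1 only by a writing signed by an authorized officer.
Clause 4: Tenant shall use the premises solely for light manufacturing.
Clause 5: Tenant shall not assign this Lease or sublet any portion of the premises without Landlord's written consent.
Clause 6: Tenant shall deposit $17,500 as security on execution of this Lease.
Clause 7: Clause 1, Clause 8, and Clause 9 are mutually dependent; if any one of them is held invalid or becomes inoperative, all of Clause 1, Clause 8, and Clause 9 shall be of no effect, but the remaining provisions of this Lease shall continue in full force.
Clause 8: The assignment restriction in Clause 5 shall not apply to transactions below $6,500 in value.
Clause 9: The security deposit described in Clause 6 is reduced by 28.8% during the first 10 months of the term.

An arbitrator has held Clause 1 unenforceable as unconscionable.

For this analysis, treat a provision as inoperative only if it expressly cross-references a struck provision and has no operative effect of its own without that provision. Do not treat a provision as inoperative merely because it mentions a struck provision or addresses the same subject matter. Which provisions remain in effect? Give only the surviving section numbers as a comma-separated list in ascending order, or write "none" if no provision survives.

2, 4, 5, 6, 7

Clause 1 is struck. Clause 3 operates only by reference to Clause 1, so it falls with Clause 1. Clause 7 declares Clause 1, Clause 8, and Clause 9 mutually dependent; since one of them has fallen, all of them are of no effect. That brings down Clause 8 and Clause 9 as well. The remainder continues in force under Clause 7. Clause 2, Clause 4, Clause 5, Clause 6, and Clause 7 remain in effect.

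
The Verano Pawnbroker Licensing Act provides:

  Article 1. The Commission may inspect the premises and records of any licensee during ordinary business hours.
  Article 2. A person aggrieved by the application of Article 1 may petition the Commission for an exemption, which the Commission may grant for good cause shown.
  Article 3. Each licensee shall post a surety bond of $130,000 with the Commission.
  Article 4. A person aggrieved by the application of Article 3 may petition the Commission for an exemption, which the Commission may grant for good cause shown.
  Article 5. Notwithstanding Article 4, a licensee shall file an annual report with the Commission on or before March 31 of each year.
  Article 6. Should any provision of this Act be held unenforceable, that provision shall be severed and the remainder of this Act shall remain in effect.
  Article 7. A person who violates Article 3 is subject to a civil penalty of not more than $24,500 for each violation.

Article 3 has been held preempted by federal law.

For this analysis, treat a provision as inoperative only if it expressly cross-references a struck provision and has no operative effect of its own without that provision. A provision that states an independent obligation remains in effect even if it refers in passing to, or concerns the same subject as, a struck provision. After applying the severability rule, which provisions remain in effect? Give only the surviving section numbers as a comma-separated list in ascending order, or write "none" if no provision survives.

1, 2, 5, 6

Article 3 is struck. Article 4 merely fixes the exemption procedure for Article 3; with Article 3 gone it has nothing to operate on and falls away. Article 7 merely fixes the civil penalty for violating Article 3; with Article 3 gone it has nothing to operate on and falls away. Article 5 mentions Article 4 but its own obligation stands independently of Article 4, so Article 5 is not affected. Under the severability clause in Article 6, the remaining provisions continue in force. The provisions still in force are Article 1, Article 2, Article 5, and Article 6.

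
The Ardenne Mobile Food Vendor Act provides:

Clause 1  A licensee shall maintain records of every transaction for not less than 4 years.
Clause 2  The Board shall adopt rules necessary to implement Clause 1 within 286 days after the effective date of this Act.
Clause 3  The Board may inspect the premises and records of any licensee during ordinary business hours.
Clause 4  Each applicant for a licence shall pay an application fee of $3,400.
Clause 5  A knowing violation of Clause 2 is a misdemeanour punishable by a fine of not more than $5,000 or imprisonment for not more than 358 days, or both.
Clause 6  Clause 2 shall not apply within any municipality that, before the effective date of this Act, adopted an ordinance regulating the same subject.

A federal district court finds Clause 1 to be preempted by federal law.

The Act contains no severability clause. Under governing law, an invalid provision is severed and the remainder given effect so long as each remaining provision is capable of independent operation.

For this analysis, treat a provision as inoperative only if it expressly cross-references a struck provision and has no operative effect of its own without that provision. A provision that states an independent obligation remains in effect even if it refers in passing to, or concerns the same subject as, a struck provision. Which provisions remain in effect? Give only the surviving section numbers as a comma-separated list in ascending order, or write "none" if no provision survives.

3, 4

Clause 1 is struck. Clause 2 merely fixes the rulemaking mandate for Clause 1; with Clause 1 gone it has nothing to operate on and falls away. The only function of Clause 5 is the criminal penalty for violating Clause 2, so it cannot stand once Clause 2 is removed. Clause 6 merely fixes the local-preemption carve-out from Clause 2; with Clause 2 gone it has nothing to operate on and falls away. With no severability clause, the stated default rule severs what cannot stand and enforces each remaining provision that can operate on its own. The provisions still in force are Clause 3 and Clause 4.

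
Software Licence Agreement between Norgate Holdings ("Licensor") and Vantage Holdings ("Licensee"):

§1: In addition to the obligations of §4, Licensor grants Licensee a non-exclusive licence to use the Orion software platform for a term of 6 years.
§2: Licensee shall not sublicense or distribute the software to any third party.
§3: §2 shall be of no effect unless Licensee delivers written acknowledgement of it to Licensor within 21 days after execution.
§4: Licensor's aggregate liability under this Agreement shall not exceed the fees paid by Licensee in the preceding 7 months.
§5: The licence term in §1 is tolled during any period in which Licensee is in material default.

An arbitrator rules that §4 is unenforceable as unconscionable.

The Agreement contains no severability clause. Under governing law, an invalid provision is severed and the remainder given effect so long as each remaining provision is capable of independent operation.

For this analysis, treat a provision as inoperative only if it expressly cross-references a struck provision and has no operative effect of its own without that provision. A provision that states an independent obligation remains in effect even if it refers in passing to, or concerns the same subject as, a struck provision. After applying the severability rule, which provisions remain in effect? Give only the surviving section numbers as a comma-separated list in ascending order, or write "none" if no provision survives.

1, 2, 3, 5

§4 is struck. §1 mentions §4 but its own obligation stands independently of §4, so §1 is not affected. Nothing else in the Agreement is defined by reference to §4. With no severability clause, the stated default rule severs what cannot stand and enforces each remaining provision that can operate on its own. §1, §2, §3, and §5 remain in effect.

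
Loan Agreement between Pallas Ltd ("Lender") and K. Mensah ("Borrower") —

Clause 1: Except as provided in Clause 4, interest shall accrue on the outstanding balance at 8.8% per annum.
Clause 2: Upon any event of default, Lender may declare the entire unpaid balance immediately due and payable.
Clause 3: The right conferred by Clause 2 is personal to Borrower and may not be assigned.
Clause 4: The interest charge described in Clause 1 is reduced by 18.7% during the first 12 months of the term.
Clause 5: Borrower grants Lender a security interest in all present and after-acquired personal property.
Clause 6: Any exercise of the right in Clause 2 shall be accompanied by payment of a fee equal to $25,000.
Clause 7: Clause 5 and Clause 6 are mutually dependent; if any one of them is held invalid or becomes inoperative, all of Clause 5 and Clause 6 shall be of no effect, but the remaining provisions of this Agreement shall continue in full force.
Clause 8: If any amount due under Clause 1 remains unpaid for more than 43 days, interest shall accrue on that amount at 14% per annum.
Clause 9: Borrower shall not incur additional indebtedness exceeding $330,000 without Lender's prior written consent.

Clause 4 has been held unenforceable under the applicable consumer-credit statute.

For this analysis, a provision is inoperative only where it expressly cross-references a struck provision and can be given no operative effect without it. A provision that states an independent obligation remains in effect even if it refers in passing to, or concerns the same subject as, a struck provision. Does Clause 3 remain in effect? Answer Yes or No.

Yes

Clause 4 is struck. Although Clause 1 refers to Clause 4, its operative terms do not depend on Clause 4, so it remains in effect. Nothing else in the Agreement is defined by reference to Clause 4. Clause 7 ties Clause 5 and Clause 6 together, but none of those is affected here; the remaining provisions continue in force under Clause 7. Clause 1, Clause 2, Clause 3, Clause 5, Clause 6, Clause 7, Clause 8, and Clause 9 remain in effect. Clause 3 is among the surviving provisions, so the answer is yes.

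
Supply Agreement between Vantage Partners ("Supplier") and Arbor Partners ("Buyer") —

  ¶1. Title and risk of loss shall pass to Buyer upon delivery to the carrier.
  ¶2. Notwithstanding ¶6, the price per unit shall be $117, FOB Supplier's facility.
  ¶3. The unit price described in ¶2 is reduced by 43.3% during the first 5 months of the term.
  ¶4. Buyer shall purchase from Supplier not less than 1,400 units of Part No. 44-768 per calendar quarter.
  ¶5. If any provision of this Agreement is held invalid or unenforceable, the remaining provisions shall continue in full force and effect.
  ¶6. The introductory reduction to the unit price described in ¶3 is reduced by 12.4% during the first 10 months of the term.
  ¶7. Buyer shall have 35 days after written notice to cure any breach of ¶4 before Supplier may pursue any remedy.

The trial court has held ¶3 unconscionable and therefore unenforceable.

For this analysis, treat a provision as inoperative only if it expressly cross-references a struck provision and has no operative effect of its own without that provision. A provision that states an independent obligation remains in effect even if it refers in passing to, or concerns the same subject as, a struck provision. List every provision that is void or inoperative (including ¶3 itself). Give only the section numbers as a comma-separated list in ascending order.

3, 6

¶3 is struck. ¶6 does nothing except set the introductory reduction to the introductory reduction to the unit price by reference to ¶3; with ¶3 gone it has no independent effect and is inoperative. Although ¶2 refers to ¶6, its operative terms do not depend on ¶6, so it remains in effect. Under the severability clause in ¶5, the remaining provisions continue in force. ¶1, ¶2, ¶4, ¶5, and ¶7 remain in effect.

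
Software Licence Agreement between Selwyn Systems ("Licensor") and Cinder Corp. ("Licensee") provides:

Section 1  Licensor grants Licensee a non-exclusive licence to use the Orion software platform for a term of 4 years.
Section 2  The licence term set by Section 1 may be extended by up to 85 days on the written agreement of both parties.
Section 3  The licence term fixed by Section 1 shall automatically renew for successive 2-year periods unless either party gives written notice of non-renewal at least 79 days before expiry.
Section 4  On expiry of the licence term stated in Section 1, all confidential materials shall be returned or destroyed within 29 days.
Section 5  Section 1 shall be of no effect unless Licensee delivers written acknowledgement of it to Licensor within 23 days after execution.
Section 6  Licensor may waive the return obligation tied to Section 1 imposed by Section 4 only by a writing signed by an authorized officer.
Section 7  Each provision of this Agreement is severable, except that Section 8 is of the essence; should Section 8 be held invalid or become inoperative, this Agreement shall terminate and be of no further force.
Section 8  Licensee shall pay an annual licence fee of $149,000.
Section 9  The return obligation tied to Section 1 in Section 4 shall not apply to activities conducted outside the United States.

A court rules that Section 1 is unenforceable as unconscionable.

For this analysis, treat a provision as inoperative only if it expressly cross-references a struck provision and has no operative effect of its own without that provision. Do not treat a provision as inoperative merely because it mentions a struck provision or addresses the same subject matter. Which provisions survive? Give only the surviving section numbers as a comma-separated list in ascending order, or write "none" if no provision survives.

Section 1 is struck. Section 2 operates only by reference to Section 1, so it falls with Section 1. Section 3 does nothing except set the renewal of the licence term by reference to Section 1; with Section 1 gone it has no independent effect and is inoperative. Section 4 operates only by reference to Section 1, so it falls with Section 1. Section 5 merely fixes the acknowledgement condition for Section 1; with Section 1 gone it has nothing to operate on and falls away. The only function of Section 6 is the waiver condition for Section 4, so it cannot stand once Section 4 is removed. The whole of Section 9 is the carve-out from the return obligation tied to Section 1, defined by reference to Section 4, so Section 9 cannot stand once Section 4 is removed. Section 7 makes Section 8 an essential term, but Section 8 is unaffected, so the severability proviso in Section 7 preserves the remaining provisions. Section 7 and Section 8 remain in effect.

7, 8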